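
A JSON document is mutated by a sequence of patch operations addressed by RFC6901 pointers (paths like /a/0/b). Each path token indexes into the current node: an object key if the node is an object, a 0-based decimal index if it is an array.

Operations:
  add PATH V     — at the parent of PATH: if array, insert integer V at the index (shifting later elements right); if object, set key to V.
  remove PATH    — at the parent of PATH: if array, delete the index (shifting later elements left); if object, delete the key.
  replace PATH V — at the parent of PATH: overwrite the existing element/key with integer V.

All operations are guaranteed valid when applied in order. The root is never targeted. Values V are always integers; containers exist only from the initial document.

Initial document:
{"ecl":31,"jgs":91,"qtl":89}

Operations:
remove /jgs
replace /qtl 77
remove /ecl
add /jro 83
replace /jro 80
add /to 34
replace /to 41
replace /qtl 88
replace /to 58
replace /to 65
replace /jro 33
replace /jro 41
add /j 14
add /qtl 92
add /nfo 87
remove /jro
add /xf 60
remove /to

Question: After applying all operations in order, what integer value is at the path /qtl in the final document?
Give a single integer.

After op 1 (remove /jgs): {"ecl":31,"qtl":89}
After op 2 (replace /qtl 77): {"ecl":31,"qtl":77}
After op 3 (remove /ecl): {"qtl":77}
After op 4 (add /jro 83): {"jro":83,"qtl":77}
After op 5 (replace /jro 80): {"jro":80,"qtl":77}
After op 6 (add /to 34): {"jro":80,"qtl":77,"to":34}
After op 7 (replace /to 41): {"jro":80,"qtl":77,"to":41}
After op 8 (replace /qtl 88): {"jro":80,"qtl":88,"to":41}
After op 9 (replace /to 58): {"jro":80,"qtl":88,"to":58}
After op 10 (replace /to 65): {"jro":80,"qtl":88,"to":65}
After op 11 (replace /jro 33): {"jro":33,"qtl":88,"to":65}
After op 12 (replace /jro 41): {"jro":41,"qtl":88,"to":65}
After op 13 (add /j 14): {"j":14,"jro":41,"qtl":88,"to":65}
After op 14 (add /qtl 92): {"j":14,"jro":41,"qtl":92,"to":65}
After op 15 (add /nfo 87): {"j":14,"jro":41,"nfo":87,"qtl":92,"to":65}
After op 16 (remove /jro): {"j":14,"nfo":87,"qtl":92,"to":65}
After op 17 (add /xf 60): {"j":14,"nfo":87,"qtl":92,"to":65,"xf":60}
After op 18 (remove /to): {"j":14,"nfo":87,"qtl":92,"xf":60}
Value at /qtl: 92

Answer: 92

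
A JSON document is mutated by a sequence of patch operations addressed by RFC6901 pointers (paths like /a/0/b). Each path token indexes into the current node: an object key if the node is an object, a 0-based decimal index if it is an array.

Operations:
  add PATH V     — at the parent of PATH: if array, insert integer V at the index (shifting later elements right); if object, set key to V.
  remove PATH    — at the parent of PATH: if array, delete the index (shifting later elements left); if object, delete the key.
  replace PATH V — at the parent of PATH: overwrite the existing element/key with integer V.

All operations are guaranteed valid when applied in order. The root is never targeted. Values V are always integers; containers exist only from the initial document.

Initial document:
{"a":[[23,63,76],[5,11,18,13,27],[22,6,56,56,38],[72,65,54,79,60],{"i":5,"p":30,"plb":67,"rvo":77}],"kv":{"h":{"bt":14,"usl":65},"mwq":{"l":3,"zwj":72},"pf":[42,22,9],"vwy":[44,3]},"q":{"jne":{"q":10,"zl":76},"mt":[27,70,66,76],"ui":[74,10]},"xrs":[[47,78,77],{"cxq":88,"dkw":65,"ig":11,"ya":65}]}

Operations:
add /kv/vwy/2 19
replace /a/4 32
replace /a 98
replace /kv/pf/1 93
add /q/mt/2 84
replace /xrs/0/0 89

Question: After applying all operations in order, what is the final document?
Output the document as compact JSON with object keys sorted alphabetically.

After op 1 (add /kv/vwy/2 19): {"a":[[23,63,76],[5,11,18,13,27],[22,6,56,56,38],[72,65,54,79,60],{"i":5,"p":30,"plb":67,"rvo":77}],"kv":{"h":{"bt":14,"usl":65},"mwq":{"l":3,"zwj":72},"pf":[42,22,9],"vwy":[44,3,19]},"q":{"jne":{"q":10,"zl":76},"mt":[27,70,66,76],"ui":[74,10]},"xrs":[[47,78,77],{"cxq":88,"dkw":65,"ig":11,"ya":65}]}
After op 2 (replace /a/4 32): {"a":[[23,63,76],[5,11,18,13,27],[22,6,56,56,38],[72,65,54,79,60],32],"kv":{"h":{"bt":14,"usl":65},"mwq":{"l":3,"zwj":72},"pf":[42,22,9],"vwy":[44,3,19]},"q":{"jne":{"q":10,"zl":76},"mt":[27,70,66,76],"ui":[74,10]},"xrs":[[47,78,77],{"cxq":88,"dkw":65,"ig":11,"ya":65}]}
After op 3 (replace /a 98): {"a":98,"kv":{"h":{"bt":14,"usl":65},"mwq":{"l":3,"zwj":72},"pf":[42,22,9],"vwy":[44,3,19]},"q":{"jne":{"q":10,"zl":76},"mt":[27,70,66,76],"ui":[74,10]},"xrs":[[47,78,77],{"cxq":88,"dkw":65,"ig":11,"ya":65}]}
After op 4 (replace /kv/pf/1 93): {"a":98,"kv":{"h":{"bt":14,"usl":65},"mwq":{"l":3,"zwj":72},"pf":[42,93,9],"vwy":[44,3,19]},"q":{"jne":{"q":10,"zl":76},"mt":[27,70,66,76],"ui":[74,10]},"xrs":[[47,78,77],{"cxq":88,"dkw":65,"ig":11,"ya":65}]}
After op 5 (add /q/mt/2 84): {"a":98,"kv":{"h":{"bt":14,"usl":65},"mwq":{"l":3,"zwj":72},"pf":[42,93,9],"vwy":[44,3,19]},"q":{"jne":{"q":10,"zl":76},"mt":[27,70,84,66,76],"ui":[74,10]},"xrs":[[47,78,77],{"cxq":88,"dkw":65,"ig":11,"ya":65}]}
After op 6 (replace /xrs/0/0 89): {"a":98,"kv":{"h":{"bt":14,"usl":65},"mwq":{"l":3,"zwj":72},"pf":[42,93,9],"vwy":[44,3,19]},"q":{"jne":{"q":10,"zl":76},"mt":[27,70,84,66,76],"ui":[74,10]},"xrs":[[89,78,77],{"cxq":88,"dkw":65,"ig":11,"ya":65}]}

Answer: {"a":98,"kv":{"h":{"bt":14,"usl":65},"mwq":{"l":3,"zwj":72},"pf":[42,93,9],"vwy":[44,3,19]},"q":{"jne":{"q":10,"zl":76},"mt":[27,70,84,66,76],"ui":[74,10]},"xrs":[[89,78,77],{"cxq":88,"dkw":65,"ig":11,"ya":65}]}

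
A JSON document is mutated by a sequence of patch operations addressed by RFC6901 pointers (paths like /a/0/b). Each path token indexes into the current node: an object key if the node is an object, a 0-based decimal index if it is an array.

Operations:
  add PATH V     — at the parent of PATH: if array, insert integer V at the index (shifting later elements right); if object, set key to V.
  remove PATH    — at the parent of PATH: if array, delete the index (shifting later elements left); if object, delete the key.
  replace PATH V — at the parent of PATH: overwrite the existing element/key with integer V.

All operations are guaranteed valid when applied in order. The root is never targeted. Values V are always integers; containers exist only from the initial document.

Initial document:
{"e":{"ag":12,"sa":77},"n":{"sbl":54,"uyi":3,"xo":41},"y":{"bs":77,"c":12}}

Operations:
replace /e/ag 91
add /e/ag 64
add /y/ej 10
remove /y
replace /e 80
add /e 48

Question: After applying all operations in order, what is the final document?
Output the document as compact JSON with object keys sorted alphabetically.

Answer: {"e":48,"n":{"sbl":54,"uyi":3,"xo":41}}

Derivation:
After op 1 (replace /e/ag 91): {"e":{"ag":91,"sa":77},"n":{"sbl":54,"uyi":3,"xo":41},"y":{"bs":77,"c":12}}
After op 2 (add /e/ag 64): {"e":{"ag":64,"sa":77},"n":{"sbl":54,"uyi":3,"xo":41},"y":{"bs":77,"c":12}}
After op 3 (add /y/ej 10): {"e":{"ag":64,"sa":77},"n":{"sbl":54,"uyi":3,"xo":41},"y":{"bs":77,"c":12,"ej":10}}
After op 4 (remove /y): {"e":{"ag":64,"sa":77},"n":{"sbl":54,"uyi":3,"xo":41}}
After op 5 (replace /e 80): {"e":80,"n":{"sbl":54,"uyi":3,"xo":41}}
After op 6 (add /e 48): {"e":48,"n":{"sbl":54,"uyi":3,"xo":41}}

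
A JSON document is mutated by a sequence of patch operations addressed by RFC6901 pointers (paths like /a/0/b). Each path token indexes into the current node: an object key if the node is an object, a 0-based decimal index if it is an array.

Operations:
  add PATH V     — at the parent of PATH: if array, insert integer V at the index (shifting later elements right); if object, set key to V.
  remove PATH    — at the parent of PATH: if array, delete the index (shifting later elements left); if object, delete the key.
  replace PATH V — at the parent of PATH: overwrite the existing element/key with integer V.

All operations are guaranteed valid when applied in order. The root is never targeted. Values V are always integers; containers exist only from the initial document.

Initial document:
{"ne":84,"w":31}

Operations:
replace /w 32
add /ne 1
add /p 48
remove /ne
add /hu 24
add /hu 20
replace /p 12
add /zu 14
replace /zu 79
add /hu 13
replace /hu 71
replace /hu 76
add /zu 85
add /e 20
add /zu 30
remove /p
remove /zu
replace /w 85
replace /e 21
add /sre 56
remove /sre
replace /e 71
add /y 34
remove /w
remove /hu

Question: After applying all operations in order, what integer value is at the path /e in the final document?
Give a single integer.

Answer: 71

Derivation:
After op 1 (replace /w 32): {"ne":84,"w":32}
After op 2 (add /ne 1): {"ne":1,"w":32}
After op 3 (add /p 48): {"ne":1,"p":48,"w":32}
After op 4 (remove /ne): {"p":48,"w":32}
After op 5 (add /hu 24): {"hu":24,"p":48,"w":32}
After op 6 (add /hu 20): {"hu":20,"p":48,"w":32}
After op 7 (replace /p 12): {"hu":20,"p":12,"w":32}
After op 8 (add /zu 14): {"hu":20,"p":12,"w":32,"zu":14}
After op 9 (replace /zu 79): {"hu":20,"p":12,"w":32,"zu":79}
After op 10 (add /hu 13): {"hu":13,"p":12,"w":32,"zu":79}
After op 11 (replace /hu 71): {"hu":71,"p":12,"w":32,"zu":79}
After op 12 (replace /hu 76): {"hu":76,"p":12,"w":32,"zu":79}
After op 13 (add /zu 85): {"hu":76,"p":12,"w":32,"zu":85}
After op 14 (add /e 20): {"e":20,"hu":76,"p":12,"w":32,"zu":85}
After op 15 (add /zu 30): {"e":20,"hu":76,"p":12,"w":32,"zu":30}
After op 16 (remove /p): {"e":20,"hu":76,"w":32,"zu":30}
After op 17 (remove /zu): {"e":20,"hu":76,"w":32}
After op 18 (replace /w 85): {"e":20,"hu":76,"w":85}
After op 19 (replace /e 21): {"e":21,"hu":76,"w":85}
After op 20 (add /sre 56): {"e":21,"hu":76,"sre":56,"w":85}
After op 21 (remove /sre): {"e":21,"hu":76,"w":85}
After op 22 (replace /e 71): {"e":71,"hu":76,"w":85}
After op 23 (add /y 34): {"e":71,"hu":76,"w":85,"y":34}
After op 24 (remove /w): {"e":71,"hu":76,"y":34}
After op 25 (remove /hu): {"e":71,"y":34}
Value at /e: 71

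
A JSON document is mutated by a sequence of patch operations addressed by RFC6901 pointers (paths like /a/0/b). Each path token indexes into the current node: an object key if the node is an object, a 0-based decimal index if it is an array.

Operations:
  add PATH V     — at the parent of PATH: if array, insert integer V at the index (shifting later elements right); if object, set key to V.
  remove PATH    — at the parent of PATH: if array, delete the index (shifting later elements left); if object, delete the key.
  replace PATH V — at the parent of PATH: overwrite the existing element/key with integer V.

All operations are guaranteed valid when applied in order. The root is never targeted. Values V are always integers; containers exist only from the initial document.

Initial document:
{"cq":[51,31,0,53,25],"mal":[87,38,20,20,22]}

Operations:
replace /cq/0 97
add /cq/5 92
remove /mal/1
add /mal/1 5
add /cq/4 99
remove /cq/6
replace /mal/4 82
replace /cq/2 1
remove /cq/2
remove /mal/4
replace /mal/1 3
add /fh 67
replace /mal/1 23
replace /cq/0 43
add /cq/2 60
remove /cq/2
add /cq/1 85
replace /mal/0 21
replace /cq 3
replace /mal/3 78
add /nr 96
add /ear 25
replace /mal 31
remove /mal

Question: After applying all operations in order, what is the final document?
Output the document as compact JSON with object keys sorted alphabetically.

After op 1 (replace /cq/0 97): {"cq":[97,31,0,53,25],"mal":[87,38,20,20,22]}
After op 2 (add /cq/5 92): {"cq":[97,31,0,53,25,92],"mal":[87,38,20,20,22]}
After op 3 (remove /mal/1): {"cq":[97,31,0,53,25,92],"mal":[87,20,20,22]}
After op 4 (add /mal/1 5): {"cq":[97,31,0,53,25,92],"mal":[87,5,20,20,22]}
After op 5 (add /cq/4 99): {"cq":[97,31,0,53,99,25,92],"mal":[87,5,20,20,22]}
After op 6 (remove /cq/6): {"cq":[97,31,0,53,99,25],"mal":[87,5,20,20,22]}
After op 7 (replace /mal/4 82): {"cq":[97,31,0,53,99,25],"mal":[87,5,20,20,82]}
After op 8 (replace /cq/2 1): {"cq":[97,31,1,53,99,25],"mal":[87,5,20,20,82]}
After op 9 (remove /cq/2): {"cq":[97,31,53,99,25],"mal":[87,5,20,20,82]}
After op 10 (remove /mal/4): {"cq":[97,31,53,99,25],"mal":[87,5,20,20]}
After op 11 (replace /mal/1 3): {"cq":[97,31,53,99,25],"mal":[87,3,20,20]}
After op 12 (add /fh 67): {"cq":[97,31,53,99,25],"fh":67,"mal":[87,3,20,20]}
After op 13 (replace /mal/1 23): {"cq":[97,31,53,99,25],"fh":67,"mal":[87,23,20,20]}
After op 14 (replace /cq/0 43): {"cq":[43,31,53,99,25],"fh":67,"mal":[87,23,20,20]}
After op 15 (add /cq/2 60): {"cq":[43,31,60,53,99,25],"fh":67,"mal":[87,23,20,20]}
After op 16 (remove /cq/2): {"cq":[43,31,53,99,25],"fh":67,"mal":[87,23,20,20]}
After op 17 (add /cq/1 85): {"cq":[43,85,31,53,99,25],"fh":67,"mal":[87,23,20,20]}
After op 18 (replace /mal/0 21): {"cq":[43,85,31,53,99,25],"fh":67,"mal":[21,23,20,20]}
After op 19 (replace /cq 3): {"cq":3,"fh":67,"mal":[21,23,20,20]}
After op 20 (replace /mal/3 78): {"cq":3,"fh":67,"mal":[21,23,20,78]}
After op 21 (add /nr 96): {"cq":3,"fh":67,"mal":[21,23,20,78],"nr":96}
After op 22 (add /ear 25): {"cq":3,"ear":25,"fh":67,"mal":[21,23,20,78],"nr":96}
After op 23 (replace /mal 31): {"cq":3,"ear":25,"fh":67,"mal":31,"nr":96}
After op 24 (remove /mal): {"cq":3,"ear":25,"fh":67,"nr":96}

Answer: {"cq":3,"ear":25,"fh":67,"nr":96}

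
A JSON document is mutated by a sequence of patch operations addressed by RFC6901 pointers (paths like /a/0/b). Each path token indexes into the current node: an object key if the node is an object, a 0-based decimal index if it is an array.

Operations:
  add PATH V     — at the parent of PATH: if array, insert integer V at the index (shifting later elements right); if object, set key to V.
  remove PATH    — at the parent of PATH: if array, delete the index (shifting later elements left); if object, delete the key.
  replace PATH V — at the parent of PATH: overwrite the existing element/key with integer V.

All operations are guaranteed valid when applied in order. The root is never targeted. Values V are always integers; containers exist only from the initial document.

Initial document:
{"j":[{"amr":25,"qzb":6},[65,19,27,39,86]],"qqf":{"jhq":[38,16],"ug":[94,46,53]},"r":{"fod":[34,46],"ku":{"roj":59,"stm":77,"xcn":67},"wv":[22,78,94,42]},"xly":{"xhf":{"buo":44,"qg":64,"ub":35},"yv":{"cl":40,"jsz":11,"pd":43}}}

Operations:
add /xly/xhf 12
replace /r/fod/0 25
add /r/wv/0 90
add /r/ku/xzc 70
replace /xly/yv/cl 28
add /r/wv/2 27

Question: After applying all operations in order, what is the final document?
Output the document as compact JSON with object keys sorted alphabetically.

After op 1 (add /xly/xhf 12): {"j":[{"amr":25,"qzb":6},[65,19,27,39,86]],"qqf":{"jhq":[38,16],"ug":[94,46,53]},"r":{"fod":[34,46],"ku":{"roj":59,"stm":77,"xcn":67},"wv":[22,78,94,42]},"xly":{"xhf":12,"yv":{"cl":40,"jsz":11,"pd":43}}}
After op 2 (replace /r/fod/0 25): {"j":[{"amr":25,"qzb":6},[65,19,27,39,86]],"qqf":{"jhq":[38,16],"ug":[94,46,53]},"r":{"fod":[25,46],"ku":{"roj":59,"stm":77,"xcn":67},"wv":[22,78,94,42]},"xly":{"xhf":12,"yv":{"cl":40,"jsz":11,"pd":43}}}
After op 3 (add /r/wv/0 90): {"j":[{"amr":25,"qzb":6},[65,19,27,39,86]],"qqf":{"jhq":[38,16],"ug":[94,46,53]},"r":{"fod":[25,46],"ku":{"roj":59,"stm":77,"xcn":67},"wv":[90,22,78,94,42]},"xly":{"xhf":12,"yv":{"cl":40,"jsz":11,"pd":43}}}
After op 4 (add /r/ku/xzc 70): {"j":[{"amr":25,"qzb":6},[65,19,27,39,86]],"qqf":{"jhq":[38,16],"ug":[94,46,53]},"r":{"fod":[25,46],"ku":{"roj":59,"stm":77,"xcn":67,"xzc":70},"wv":[90,22,78,94,42]},"xly":{"xhf":12,"yv":{"cl":40,"jsz":11,"pd":43}}}
After op 5 (replace /xly/yv/cl 28): {"j":[{"amr":25,"qzb":6},[65,19,27,39,86]],"qqf":{"jhq":[38,16],"ug":[94,46,53]},"r":{"fod":[25,46],"ku":{"roj":59,"stm":77,"xcn":67,"xzc":70},"wv":[90,22,78,94,42]},"xly":{"xhf":12,"yv":{"cl":28,"jsz":11,"pd":43}}}
After op 6 (add /r/wv/2 27): {"j":[{"amr":25,"qzb":6},[65,19,27,39,86]],"qqf":{"jhq":[38,16],"ug":[94,46,53]},"r":{"fod":[25,46],"ku":{"roj":59,"stm":77,"xcn":67,"xzc":70},"wv":[90,22,27,78,94,42]},"xly":{"xhf":12,"yv":{"cl":28,"jsz":11,"pd":43}}}

Answer: {"j":[{"amr":25,"qzb":6},[65,19,27,39,86]],"qqf":{"jhq":[38,16],"ug":[94,46,53]},"r":{"fod":[25,46],"ku":{"roj":59,"stm":77,"xcn":67,"xzc":70},"wv":[90,22,27,78,94,42]},"xly":{"xhf":12,"yv":{"cl":28,"jsz":11,"pd":43}}}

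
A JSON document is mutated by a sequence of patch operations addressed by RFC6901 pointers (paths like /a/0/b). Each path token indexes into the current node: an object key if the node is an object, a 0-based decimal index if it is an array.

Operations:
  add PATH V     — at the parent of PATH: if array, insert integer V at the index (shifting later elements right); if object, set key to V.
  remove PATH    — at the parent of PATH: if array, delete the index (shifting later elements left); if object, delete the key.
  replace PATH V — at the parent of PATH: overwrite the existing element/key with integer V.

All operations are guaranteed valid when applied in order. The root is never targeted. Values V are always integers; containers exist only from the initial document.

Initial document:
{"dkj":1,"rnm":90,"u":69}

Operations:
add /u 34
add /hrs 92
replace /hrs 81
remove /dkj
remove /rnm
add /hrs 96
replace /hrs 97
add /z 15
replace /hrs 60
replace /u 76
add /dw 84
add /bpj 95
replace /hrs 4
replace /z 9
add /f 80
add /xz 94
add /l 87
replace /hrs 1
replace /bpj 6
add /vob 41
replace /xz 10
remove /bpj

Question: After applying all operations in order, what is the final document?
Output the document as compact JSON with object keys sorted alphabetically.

After op 1 (add /u 34): {"dkj":1,"rnm":90,"u":34}
After op 2 (add /hrs 92): {"dkj":1,"hrs":92,"rnm":90,"u":34}
After op 3 (replace /hrs 81): {"dkj":1,"hrs":81,"rnm":90,"u":34}
After op 4 (remove /dkj): {"hrs":81,"rnm":90,"u":34}
After op 5 (remove /rnm): {"hrs":81,"u":34}
After op 6 (add /hrs 96): {"hrs":96,"u":34}
After op 7 (replace /hrs 97): {"hrs":97,"u":34}
After op 8 (add /z 15): {"hrs":97,"u":34,"z":15}
After op 9 (replace /hrs 60): {"hrs":60,"u":34,"z":15}
After op 10 (replace /u 76): {"hrs":60,"u":76,"z":15}
After op 11 (add /dw 84): {"dw":84,"hrs":60,"u":76,"z":15}
After op 12 (add /bpj 95): {"bpj":95,"dw":84,"hrs":60,"u":76,"z":15}
After op 13 (replace /hrs 4): {"bpj":95,"dw":84,"hrs":4,"u":76,"z":15}
After op 14 (replace /z 9): {"bpj":95,"dw":84,"hrs":4,"u":76,"z":9}
After op 15 (add /f 80): {"bpj":95,"dw":84,"f":80,"hrs":4,"u":76,"z":9}
After op 16 (add /xz 94): {"bpj":95,"dw":84,"f":80,"hrs":4,"u":76,"xz":94,"z":9}
After op 17 (add /l 87): {"bpj":95,"dw":84,"f":80,"hrs":4,"l":87,"u":76,"xz":94,"z":9}
After op 18 (replace /hrs 1): {"bpj":95,"dw":84,"f":80,"hrs":1,"l":87,"u":76,"xz":94,"z":9}
After op 19 (replace /bpj 6): {"bpj":6,"dw":84,"f":80,"hrs":1,"l":87,"u":76,"xz":94,"z":9}
After op 20 (add /vob 41): {"bpj":6,"dw":84,"f":80,"hrs":1,"l":87,"u":76,"vob":41,"xz":94,"z":9}
After op 21 (replace /xz 10): {"bpj":6,"dw":84,"f":80,"hrs":1,"l":87,"u":76,"vob":41,"xz":10,"z":9}
After op 22 (remove /bpj): {"dw":84,"f":80,"hrs":1,"l":87,"u":76,"vob":41,"xz":10,"z":9}

Answer: {"dw":84,"f":80,"hrs":1,"l":87,"u":76,"vob":41,"xz":10,"z":9}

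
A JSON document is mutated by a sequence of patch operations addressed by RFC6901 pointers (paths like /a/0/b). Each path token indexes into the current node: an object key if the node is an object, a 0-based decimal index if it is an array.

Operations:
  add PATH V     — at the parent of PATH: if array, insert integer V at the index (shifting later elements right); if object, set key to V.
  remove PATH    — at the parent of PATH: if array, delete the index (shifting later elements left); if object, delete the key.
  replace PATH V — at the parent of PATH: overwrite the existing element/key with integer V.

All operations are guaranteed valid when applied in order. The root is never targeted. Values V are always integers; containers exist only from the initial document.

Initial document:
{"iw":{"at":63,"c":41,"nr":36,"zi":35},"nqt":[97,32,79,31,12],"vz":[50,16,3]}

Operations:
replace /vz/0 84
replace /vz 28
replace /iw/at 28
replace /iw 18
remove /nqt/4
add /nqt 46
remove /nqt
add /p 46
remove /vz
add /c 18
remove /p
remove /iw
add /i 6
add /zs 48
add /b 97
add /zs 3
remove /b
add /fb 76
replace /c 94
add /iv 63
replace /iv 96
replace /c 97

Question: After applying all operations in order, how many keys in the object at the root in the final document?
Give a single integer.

Answer: 5

Derivation:
After op 1 (replace /vz/0 84): {"iw":{"at":63,"c":41,"nr":36,"zi":35},"nqt":[97,32,79,31,12],"vz":[84,16,3]}
After op 2 (replace /vz 28): {"iw":{"at":63,"c":41,"nr":36,"zi":35},"nqt":[97,32,79,31,12],"vz":28}
After op 3 (replace /iw/at 28): {"iw":{"at":28,"c":41,"nr":36,"zi":35},"nqt":[97,32,79,31,12],"vz":28}
After op 4 (replace /iw 18): {"iw":18,"nqt":[97,32,79,31,12],"vz":28}
After op 5 (remove /nqt/4): {"iw":18,"nqt":[97,32,79,31],"vz":28}
After op 6 (add /nqt 46): {"iw":18,"nqt":46,"vz":28}
After op 7 (remove /nqt): {"iw":18,"vz":28}
After op 8 (add /p 46): {"iw":18,"p":46,"vz":28}
After op 9 (remove /vz): {"iw":18,"p":46}
After op 10 (add /c 18): {"c":18,"iw":18,"p":46}
After op 11 (remove /p): {"c":18,"iw":18}
After op 12 (remove /iw): {"c":18}
After op 13 (add /i 6): {"c":18,"i":6}
After op 14 (add /zs 48): {"c":18,"i":6,"zs":48}
After op 15 (add /b 97): {"b":97,"c":18,"i":6,"zs":48}
After op 16 (add /zs 3): {"b":97,"c":18,"i":6,"zs":3}
After op 17 (remove /b): {"c":18,"i":6,"zs":3}
After op 18 (add /fb 76): {"c":18,"fb":76,"i":6,"zs":3}
After op 19 (replace /c 94): {"c":94,"fb":76,"i":6,"zs":3}
After op 20 (add /iv 63): {"c":94,"fb":76,"i":6,"iv":63,"zs":3}
After op 21 (replace /iv 96): {"c":94,"fb":76,"i":6,"iv":96,"zs":3}
After op 22 (replace /c 97): {"c":97,"fb":76,"i":6,"iv":96,"zs":3}
Size at the root: 5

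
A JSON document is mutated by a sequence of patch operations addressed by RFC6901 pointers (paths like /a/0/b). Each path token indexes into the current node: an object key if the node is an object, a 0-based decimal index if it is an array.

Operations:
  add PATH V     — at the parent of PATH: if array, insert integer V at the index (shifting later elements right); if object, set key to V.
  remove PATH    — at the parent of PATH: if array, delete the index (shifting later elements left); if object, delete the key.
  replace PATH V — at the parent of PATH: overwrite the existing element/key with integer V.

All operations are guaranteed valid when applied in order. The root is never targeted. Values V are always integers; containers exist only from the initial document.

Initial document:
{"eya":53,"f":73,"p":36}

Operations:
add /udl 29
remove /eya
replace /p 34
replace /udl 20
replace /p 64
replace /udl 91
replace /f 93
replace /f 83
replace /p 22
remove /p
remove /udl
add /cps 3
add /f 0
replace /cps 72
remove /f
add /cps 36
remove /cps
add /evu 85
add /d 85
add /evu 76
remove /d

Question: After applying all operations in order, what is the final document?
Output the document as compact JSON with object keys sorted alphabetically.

Answer: {"evu":76}

Derivation:
After op 1 (add /udl 29): {"eya":53,"f":73,"p":36,"udl":29}
After op 2 (remove /eya): {"f":73,"p":36,"udl":29}
After op 3 (replace /p 34): {"f":73,"p":34,"udl":29}
After op 4 (replace /udl 20): {"f":73,"p":34,"udl":20}
After op 5 (replace /p 64): {"f":73,"p":64,"udl":20}
After op 6 (replace /udl 91): {"f":73,"p":64,"udl":91}
After op 7 (replace /f 93): {"f":93,"p":64,"udl":91}
After op 8 (replace /f 83): {"f":83,"p":64,"udl":91}
After op 9 (replace /p 22): {"f":83,"p":22,"udl":91}
After op 10 (remove /p): {"f":83,"udl":91}
After op 11 (remove /udl): {"f":83}
After op 12 (add /cps 3): {"cps":3,"f":83}
After op 13 (add /f 0): {"cps":3,"f":0}
After op 14 (replace /cps 72): {"cps":72,"f":0}
After op 15 (remove /f): {"cps":72}
After op 16 (add /cps 36): {"cps":36}
After op 17 (remove /cps): {}
After op 18 (add /evu 85): {"evu":85}
After op 19 (add /d 85): {"d":85,"evu":85}
After op 20 (add /evu 76): {"d":85,"evu":76}
After op 21 (remove /d): {"evu":76}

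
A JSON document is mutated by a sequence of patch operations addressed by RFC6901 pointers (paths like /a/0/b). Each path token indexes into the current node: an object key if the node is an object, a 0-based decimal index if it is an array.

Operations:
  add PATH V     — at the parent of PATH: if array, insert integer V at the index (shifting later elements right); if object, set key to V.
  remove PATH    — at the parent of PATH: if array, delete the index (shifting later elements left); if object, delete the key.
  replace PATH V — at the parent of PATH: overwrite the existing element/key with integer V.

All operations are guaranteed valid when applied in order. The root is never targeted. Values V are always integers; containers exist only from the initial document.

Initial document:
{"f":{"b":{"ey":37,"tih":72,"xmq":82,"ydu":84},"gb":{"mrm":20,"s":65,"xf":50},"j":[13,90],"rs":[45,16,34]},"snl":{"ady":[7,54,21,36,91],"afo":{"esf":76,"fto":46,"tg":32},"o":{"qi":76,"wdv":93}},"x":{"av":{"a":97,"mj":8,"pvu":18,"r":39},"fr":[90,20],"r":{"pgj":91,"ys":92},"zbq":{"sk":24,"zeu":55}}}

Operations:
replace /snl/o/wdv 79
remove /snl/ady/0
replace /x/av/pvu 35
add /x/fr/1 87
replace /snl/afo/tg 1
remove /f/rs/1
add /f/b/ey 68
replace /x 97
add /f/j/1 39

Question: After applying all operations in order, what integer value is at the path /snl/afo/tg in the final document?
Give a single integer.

After op 1 (replace /snl/o/wdv 79): {"f":{"b":{"ey":37,"tih":72,"xmq":82,"ydu":84},"gb":{"mrm":20,"s":65,"xf":50},"j":[13,90],"rs":[45,16,34]},"snl":{"ady":[7,54,21,36,91],"afo":{"esf":76,"fto":46,"tg":32},"o":{"qi":76,"wdv":79}},"x":{"av":{"a":97,"mj":8,"pvu":18,"r":39},"fr":[90,20],"r":{"pgj":91,"ys":92},"zbq":{"sk":24,"zeu":55}}}
After op 2 (remove /snl/ady/0): {"f":{"b":{"ey":37,"tih":72,"xmq":82,"ydu":84},"gb":{"mrm":20,"s":65,"xf":50},"j":[13,90],"rs":[45,16,34]},"snl":{"ady":[54,21,36,91],"afo":{"esf":76,"fto":46,"tg":32},"o":{"qi":76,"wdv":79}},"x":{"av":{"a":97,"mj":8,"pvu":18,"r":39},"fr":[90,20],"r":{"pgj":91,"ys":92},"zbq":{"sk":24,"zeu":55}}}
After op 3 (replace /x/av/pvu 35): {"f":{"b":{"ey":37,"tih":72,"xmq":82,"ydu":84},"gb":{"mrm":20,"s":65,"xf":50},"j":[13,90],"rs":[45,16,34]},"snl":{"ady":[54,21,36,91],"afo":{"esf":76,"fto":46,"tg":32},"o":{"qi":76,"wdv":79}},"x":{"av":{"a":97,"mj":8,"pvu":35,"r":39},"fr":[90,20],"r":{"pgj":91,"ys":92},"zbq":{"sk":24,"zeu":55}}}
After op 4 (add /x/fr/1 87): {"f":{"b":{"ey":37,"tih":72,"xmq":82,"ydu":84},"gb":{"mrm":20,"s":65,"xf":50},"j":[13,90],"rs":[45,16,34]},"snl":{"ady":[54,21,36,91],"afo":{"esf":76,"fto":46,"tg":32},"o":{"qi":76,"wdv":79}},"x":{"av":{"a":97,"mj":8,"pvu":35,"r":39},"fr":[90,87,20],"r":{"pgj":91,"ys":92},"zbq":{"sk":24,"zeu":55}}}
After op 5 (replace /snl/afo/tg 1): {"f":{"b":{"ey":37,"tih":72,"xmq":82,"ydu":84},"gb":{"mrm":20,"s":65,"xf":50},"j":[13,90],"rs":[45,16,34]},"snl":{"ady":[54,21,36,91],"afo":{"esf":76,"fto":46,"tg":1},"o":{"qi":76,"wdv":79}},"x":{"av":{"a":97,"mj":8,"pvu":35,"r":39},"fr":[90,87,20],"r":{"pgj":91,"ys":92},"zbq":{"sk":24,"zeu":55}}}
After op 6 (remove /f/rs/1): {"f":{"b":{"ey":37,"tih":72,"xmq":82,"ydu":84},"gb":{"mrm":20,"s":65,"xf":50},"j":[13,90],"rs":[45,34]},"snl":{"ady":[54,21,36,91],"afo":{"esf":76,"fto":46,"tg":1},"o":{"qi":76,"wdv":79}},"x":{"av":{"a":97,"mj":8,"pvu":35,"r":39},"fr":[90,87,20],"r":{"pgj":91,"ys":92},"zbq":{"sk":24,"zeu":55}}}
After op 7 (add /f/b/ey 68): {"f":{"b":{"ey":68,"tih":72,"xmq":82,"ydu":84},"gb":{"mrm":20,"s":65,"xf":50},"j":[13,90],"rs":[45,34]},"snl":{"ady":[54,21,36,91],"afo":{"esf":76,"fto":46,"tg":1},"o":{"qi":76,"wdv":79}},"x":{"av":{"a":97,"mj":8,"pvu":35,"r":39},"fr":[90,87,20],"r":{"pgj":91,"ys":92},"zbq":{"sk":24,"zeu":55}}}
After op 8 (replace /x 97): {"f":{"b":{"ey":68,"tih":72,"xmq":82,"ydu":84},"gb":{"mrm":20,"s":65,"xf":50},"j":[13,90],"rs":[45,34]},"snl":{"ady":[54,21,36,91],"afo":{"esf":76,"fto":46,"tg":1},"o":{"qi":76,"wdv":79}},"x":97}
After op 9 (add /f/j/1 39): {"f":{"b":{"ey":68,"tih":72,"xmq":82,"ydu":84},"gb":{"mrm":20,"s":65,"xf":50},"j":[13,39,90],"rs":[45,34]},"snl":{"ady":[54,21,36,91],"afo":{"esf":76,"fto":46,"tg":1},"o":{"qi":76,"wdv":79}},"x":97}
Value at /snl/afo/tg: 1

Answer: 1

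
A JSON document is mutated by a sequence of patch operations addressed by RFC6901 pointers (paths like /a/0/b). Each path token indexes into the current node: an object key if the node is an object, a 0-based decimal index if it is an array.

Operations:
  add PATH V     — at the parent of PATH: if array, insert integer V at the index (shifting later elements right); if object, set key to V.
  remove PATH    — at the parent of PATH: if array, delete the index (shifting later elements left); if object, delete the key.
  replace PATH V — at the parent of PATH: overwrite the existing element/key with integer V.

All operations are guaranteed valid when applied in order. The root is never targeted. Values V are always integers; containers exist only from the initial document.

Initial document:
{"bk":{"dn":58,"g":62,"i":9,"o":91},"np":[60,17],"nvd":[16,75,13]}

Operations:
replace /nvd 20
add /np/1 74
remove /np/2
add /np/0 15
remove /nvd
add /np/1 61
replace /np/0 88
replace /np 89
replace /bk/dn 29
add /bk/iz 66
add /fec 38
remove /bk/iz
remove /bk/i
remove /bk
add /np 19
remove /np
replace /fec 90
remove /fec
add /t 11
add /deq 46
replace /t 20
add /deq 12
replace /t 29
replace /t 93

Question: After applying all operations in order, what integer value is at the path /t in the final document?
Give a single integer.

Answer: 93

Derivation:
After op 1 (replace /nvd 20): {"bk":{"dn":58,"g":62,"i":9,"o":91},"np":[60,17],"nvd":20}
After op 2 (add /np/1 74): {"bk":{"dn":58,"g":62,"i":9,"o":91},"np":[60,74,17],"nvd":20}
After op 3 (remove /np/2): {"bk":{"dn":58,"g":62,"i":9,"o":91},"np":[60,74],"nvd":20}
After op 4 (add /np/0 15): {"bk":{"dn":58,"g":62,"i":9,"o":91},"np":[15,60,74],"nvd":20}
After op 5 (remove /nvd): {"bk":{"dn":58,"g":62,"i":9,"o":91},"np":[15,60,74]}
After op 6 (add /np/1 61): {"bk":{"dn":58,"g":62,"i":9,"o":91},"np":[15,61,60,74]}
After op 7 (replace /np/0 88): {"bk":{"dn":58,"g":62,"i":9,"o":91},"np":[88,61,60,74]}
After op 8 (replace /np 89): {"bk":{"dn":58,"g":62,"i":9,"o":91},"np":89}
After op 9 (replace /bk/dn 29): {"bk":{"dn":29,"g":62,"i":9,"o":91},"np":89}
After op 10 (add /bk/iz 66): {"bk":{"dn":29,"g":62,"i":9,"iz":66,"o":91},"np":89}
After op 11 (add /fec 38): {"bk":{"dn":29,"g":62,"i":9,"iz":66,"o":91},"fec":38,"np":89}
After op 12 (remove /bk/iz): {"bk":{"dn":29,"g":62,"i":9,"o":91},"fec":38,"np":89}
After op 13 (remove /bk/i): {"bk":{"dn":29,"g":62,"o":91},"fec":38,"np":89}
After op 14 (remove /bk): {"fec":38,"np":89}
After op 15 (add /np 19): {"fec":38,"np":19}
After op 16 (remove /np): {"fec":38}
After op 17 (replace /fec 90): {"fec":90}
After op 18 (remove /fec): {}
After op 19 (add /t 11): {"t":11}
After op 20 (add /deq 46): {"deq":46,"t":11}
After op 21 (replace /t 20): {"deq":46,"t":20}
After op 22 (add /deq 12): {"deq":12,"t":20}
After op 23 (replace /t 29): {"deq":12,"t":29}
After op 24 (replace /t 93): {"deq":12,"t":93}
Value at /t: 93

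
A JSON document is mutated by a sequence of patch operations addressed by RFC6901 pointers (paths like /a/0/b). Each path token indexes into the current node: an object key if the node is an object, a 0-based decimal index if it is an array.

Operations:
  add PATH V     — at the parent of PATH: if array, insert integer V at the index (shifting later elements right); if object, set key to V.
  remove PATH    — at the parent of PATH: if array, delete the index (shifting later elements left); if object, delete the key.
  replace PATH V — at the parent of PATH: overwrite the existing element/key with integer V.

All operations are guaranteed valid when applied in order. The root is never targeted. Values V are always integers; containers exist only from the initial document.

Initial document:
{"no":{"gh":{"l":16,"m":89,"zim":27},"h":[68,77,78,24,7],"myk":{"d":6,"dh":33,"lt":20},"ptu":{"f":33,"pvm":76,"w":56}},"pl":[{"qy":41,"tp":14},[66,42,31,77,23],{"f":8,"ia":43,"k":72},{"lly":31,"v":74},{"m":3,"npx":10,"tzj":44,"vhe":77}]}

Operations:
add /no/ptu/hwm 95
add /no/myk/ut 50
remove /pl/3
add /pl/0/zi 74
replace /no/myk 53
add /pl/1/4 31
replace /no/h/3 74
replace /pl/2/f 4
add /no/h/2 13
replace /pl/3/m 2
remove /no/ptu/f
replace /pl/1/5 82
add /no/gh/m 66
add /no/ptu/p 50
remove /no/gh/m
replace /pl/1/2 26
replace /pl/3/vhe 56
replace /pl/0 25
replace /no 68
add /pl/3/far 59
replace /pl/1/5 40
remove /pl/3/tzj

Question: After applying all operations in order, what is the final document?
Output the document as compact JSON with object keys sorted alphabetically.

Answer: {"no":68,"pl":[25,[66,42,26,77,31,40],{"f":4,"ia":43,"k":72},{"far":59,"m":2,"npx":10,"vhe":56}]}

Derivation:
After op 1 (add /no/ptu/hwm 95): {"no":{"gh":{"l":16,"m":89,"zim":27},"h":[68,77,78,24,7],"myk":{"d":6,"dh":33,"lt":20},"ptu":{"f":33,"hwm":95,"pvm":76,"w":56}},"pl":[{"qy":41,"tp":14},[66,42,31,77,23],{"f":8,"ia":43,"k":72},{"lly":31,"v":74},{"m":3,"npx":10,"tzj":44,"vhe":77}]}
After op 2 (add /no/myk/ut 50): {"no":{"gh":{"l":16,"m":89,"zim":27},"h":[68,77,78,24,7],"myk":{"d":6,"dh":33,"lt":20,"ut":50},"ptu":{"f":33,"hwm":95,"pvm":76,"w":56}},"pl":[{"qy":41,"tp":14},[66,42,31,77,23],{"f":8,"ia":43,"k":72},{"lly":31,"v":74},{"m":3,"npx":10,"tzj":44,"vhe":77}]}
After op 3 (remove /pl/3): {"no":{"gh":{"l":16,"m":89,"zim":27},"h":[68,77,78,24,7],"myk":{"d":6,"dh":33,"lt":20,"ut":50},"ptu":{"f":33,"hwm":95,"pvm":76,"w":56}},"pl":[{"qy":41,"tp":14},[66,42,31,77,23],{"f":8,"ia":43,"k":72},{"m":3,"npx":10,"tzj":44,"vhe":77}]}
After op 4 (add /pl/0/zi 74): {"no":{"gh":{"l":16,"m":89,"zim":27},"h":[68,77,78,24,7],"myk":{"d":6,"dh":33,"lt":20,"ut":50},"ptu":{"f":33,"hwm":95,"pvm":76,"w":56}},"pl":[{"qy":41,"tp":14,"zi":74},[66,42,31,77,23],{"f":8,"ia":43,"k":72},{"m":3,"npx":10,"tzj":44,"vhe":77}]}
After op 5 (replace /no/myk 53): {"no":{"gh":{"l":16,"m":89,"zim":27},"h":[68,77,78,24,7],"myk":53,"ptu":{"f":33,"hwm":95,"pvm":76,"w":56}},"pl":[{"qy":41,"tp":14,"zi":74},[66,42,31,77,23],{"f":8,"ia":43,"k":72},{"m":3,"npx":10,"tzj":44,"vhe":77}]}
After op 6 (add /pl/1/4 31): {"no":{"gh":{"l":16,"m":89,"zim":27},"h":[68,77,78,24,7],"myk":53,"ptu":{"f":33,"hwm":95,"pvm":76,"w":56}},"pl":[{"qy":41,"tp":14,"zi":74},[66,42,31,77,31,23],{"f":8,"ia":43,"k":72},{"m":3,"npx":10,"tzj":44,"vhe":77}]}
After op 7 (replace /no/h/3 74): {"no":{"gh":{"l":16,"m":89,"zim":27},"h":[68,77,78,74,7],"myk":53,"ptu":{"f":33,"hwm":95,"pvm":76,"w":56}},"pl":[{"qy":41,"tp":14,"zi":74},[66,42,31,77,31,23],{"f":8,"ia":43,"k":72},{"m":3,"npx":10,"tzj":44,"vhe":77}]}
After op 8 (replace /pl/2/f 4): {"no":{"gh":{"l":16,"m":89,"zim":27},"h":[68,77,78,74,7],"myk":53,"ptu":{"f":33,"hwm":95,"pvm":76,"w":56}},"pl":[{"qy":41,"tp":14,"zi":74},[66,42,31,77,31,23],{"f":4,"ia":43,"k":72},{"m":3,"npx":10,"tzj":44,"vhe":77}]}
After op 9 (add /no/h/2 13): {"no":{"gh":{"l":16,"m":89,"zim":27},"h":[68,77,13,78,74,7],"myk":53,"ptu":{"f":33,"hwm":95,"pvm":76,"w":56}},"pl":[{"qy":41,"tp":14,"zi":74},[66,42,31,77,31,23],{"f":4,"ia":43,"k":72},{"m":3,"npx":10,"tzj":44,"vhe":77}]}
After op 10 (replace /pl/3/m 2): {"no":{"gh":{"l":16,"m":89,"zim":27},"h":[68,77,13,78,74,7],"myk":53,"ptu":{"f":33,"hwm":95,"pvm":76,"w":56}},"pl":[{"qy":41,"tp":14,"zi":74},[66,42,31,77,31,23],{"f":4,"ia":43,"k":72},{"m":2,"npx":10,"tzj":44,"vhe":77}]}
After op 11 (remove /no/ptu/f): {"no":{"gh":{"l":16,"m":89,"zim":27},"h":[68,77,13,78,74,7],"myk":53,"ptu":{"hwm":95,"pvm":76,"w":56}},"pl":[{"qy":41,"tp":14,"zi":74},[66,42,31,77,31,23],{"f":4,"ia":43,"k":72},{"m":2,"npx":10,"tzj":44,"vhe":77}]}
After op 12 (replace /pl/1/5 82): {"no":{"gh":{"l":16,"m":89,"zim":27},"h":[68,77,13,78,74,7],"myk":53,"ptu":{"hwm":95,"pvm":76,"w":56}},"pl":[{"qy":41,"tp":14,"zi":74},[66,42,31,77,31,82],{"f":4,"ia":43,"k":72},{"m":2,"npx":10,"tzj":44,"vhe":77}]}
After op 13 (add /no/gh/m 66): {"no":{"gh":{"l":16,"m":66,"zim":27},"h":[68,77,13,78,74,7],"myk":53,"ptu":{"hwm":95,"pvm":76,"w":56}},"pl":[{"qy":41,"tp":14,"zi":74},[66,42,31,77,31,82],{"f":4,"ia":43,"k":72},{"m":2,"npx":10,"tzj":44,"vhe":77}]}
After op 14 (add /no/ptu/p 50): {"no":{"gh":{"l":16,"m":66,"zim":27},"h":[68,77,13,78,74,7],"myk":53,"ptu":{"hwm":95,"p":50,"pvm":76,"w":56}},"pl":[{"qy":41,"tp":14,"zi":74},[66,42,31,77,31,82],{"f":4,"ia":43,"k":72},{"m":2,"npx":10,"tzj":44,"vhe":77}]}
After op 15 (remove /no/gh/m): {"no":{"gh":{"l":16,"zim":27},"h":[68,77,13,78,74,7],"myk":53,"ptu":{"hwm":95,"p":50,"pvm":76,"w":56}},"pl":[{"qy":41,"tp":14,"zi":74},[66,42,31,77,31,82],{"f":4,"ia":43,"k":72},{"m":2,"npx":10,"tzj":44,"vhe":77}]}
After op 16 (replace /pl/1/2 26): {"no":{"gh":{"l":16,"zim":27},"h":[68,77,13,78,74,7],"myk":53,"ptu":{"hwm":95,"p":50,"pvm":76,"w":56}},"pl":[{"qy":41,"tp":14,"zi":74},[66,42,26,77,31,82],{"f":4,"ia":43,"k":72},{"m":2,"npx":10,"tzj":44,"vhe":77}]}
After op 17 (replace /pl/3/vhe 56): {"no":{"gh":{"l":16,"zim":27},"h":[68,77,13,78,74,7],"myk":53,"ptu":{"hwm":95,"p":50,"pvm":76,"w":56}},"pl":[{"qy":41,"tp":14,"zi":74},[66,42,26,77,31,82],{"f":4,"ia":43,"k":72},{"m":2,"npx":10,"tzj":44,"vhe":56}]}
After op 18 (replace /pl/0 25): {"no":{"gh":{"l":16,"zim":27},"h":[68,77,13,78,74,7],"myk":53,"ptu":{"hwm":95,"p":50,"pvm":76,"w":56}},"pl":[25,[66,42,26,77,31,82],{"f":4,"ia":43,"k":72},{"m":2,"npx":10,"tzj":44,"vhe":56}]}
After op 19 (replace /no 68): {"no":68,"pl":[25,[66,42,26,77,31,82],{"f":4,"ia":43,"k":72},{"m":2,"npx":10,"tzj":44,"vhe":56}]}
After op 20 (add /pl/3/far 59): {"no":68,"pl":[25,[66,42,26,77,31,82],{"f":4,"ia":43,"k":72},{"far":59,"m":2,"npx":10,"tzj":44,"vhe":56}]}
After op 21 (replace /pl/1/5 40): {"no":68,"pl":[25,[66,42,26,77,31,40],{"f":4,"ia":43,"k":72},{"far":59,"m":2,"npx":10,"tzj":44,"vhe":56}]}
After op 22 (remove /pl/3/tzj): {"no":68,"pl":[25,[66,42,26,77,31,40],{"f":4,"ia":43,"k":72},{"far":59,"m":2,"npx":10,"vhe":56}]}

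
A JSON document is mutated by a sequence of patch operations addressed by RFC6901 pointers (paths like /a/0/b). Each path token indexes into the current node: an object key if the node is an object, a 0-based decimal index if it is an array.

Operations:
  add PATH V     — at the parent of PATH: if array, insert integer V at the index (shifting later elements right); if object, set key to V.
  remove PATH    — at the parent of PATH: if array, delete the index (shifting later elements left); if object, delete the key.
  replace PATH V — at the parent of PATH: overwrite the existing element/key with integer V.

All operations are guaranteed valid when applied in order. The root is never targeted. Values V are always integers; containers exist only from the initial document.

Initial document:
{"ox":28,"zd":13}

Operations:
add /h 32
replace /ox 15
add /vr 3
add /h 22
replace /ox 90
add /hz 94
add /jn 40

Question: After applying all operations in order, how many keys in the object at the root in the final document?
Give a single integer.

After op 1 (add /h 32): {"h":32,"ox":28,"zd":13}
After op 2 (replace /ox 15): {"h":32,"ox":15,"zd":13}
After op 3 (add /vr 3): {"h":32,"ox":15,"vr":3,"zd":13}
After op 4 (add /h 22): {"h":22,"ox":15,"vr":3,"zd":13}
After op 5 (replace /ox 90): {"h":22,"ox":90,"vr":3,"zd":13}
After op 6 (add /hz 94): {"h":22,"hz":94,"ox":90,"vr":3,"zd":13}
After op 7 (add /jn 40): {"h":22,"hz":94,"jn":40,"ox":90,"vr":3,"zd":13}
Size at the root: 6

Answer: 6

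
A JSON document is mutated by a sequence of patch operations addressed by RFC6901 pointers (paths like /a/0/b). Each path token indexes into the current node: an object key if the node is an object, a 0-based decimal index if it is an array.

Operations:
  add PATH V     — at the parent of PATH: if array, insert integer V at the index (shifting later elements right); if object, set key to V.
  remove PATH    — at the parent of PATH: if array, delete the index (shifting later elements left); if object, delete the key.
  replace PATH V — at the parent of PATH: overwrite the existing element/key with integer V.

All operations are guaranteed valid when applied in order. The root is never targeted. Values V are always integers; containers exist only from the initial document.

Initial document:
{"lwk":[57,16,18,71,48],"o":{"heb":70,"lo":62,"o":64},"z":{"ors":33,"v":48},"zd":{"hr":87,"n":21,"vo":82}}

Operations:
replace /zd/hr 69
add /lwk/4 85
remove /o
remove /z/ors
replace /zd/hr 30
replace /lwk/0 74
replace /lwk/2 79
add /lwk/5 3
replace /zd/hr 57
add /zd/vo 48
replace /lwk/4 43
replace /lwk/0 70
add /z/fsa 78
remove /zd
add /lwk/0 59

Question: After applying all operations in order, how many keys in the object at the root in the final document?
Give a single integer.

Answer: 2

Derivation:
After op 1 (replace /zd/hr 69): {"lwk":[57,16,18,71,48],"o":{"heb":70,"lo":62,"o":64},"z":{"ors":33,"v":48},"zd":{"hr":69,"n":21,"vo":82}}
After op 2 (add /lwk/4 85): {"lwk":[57,16,18,71,85,48],"o":{"heb":70,"lo":62,"o":64},"z":{"ors":33,"v":48},"zd":{"hr":69,"n":21,"vo":82}}
After op 3 (remove /o): {"lwk":[57,16,18,71,85,48],"z":{"ors":33,"v":48},"zd":{"hr":69,"n":21,"vo":82}}
After op 4 (remove /z/ors): {"lwk":[57,16,18,71,85,48],"z":{"v":48},"zd":{"hr":69,"n":21,"vo":82}}
After op 5 (replace /zd/hr 30): {"lwk":[57,16,18,71,85,48],"z":{"v":48},"zd":{"hr":30,"n":21,"vo":82}}
After op 6 (replace /lwk/0 74): {"lwk":[74,16,18,71,85,48],"z":{"v":48},"zd":{"hr":30,"n":21,"vo":82}}
After op 7 (replace /lwk/2 79): {"lwk":[74,16,79,71,85,48],"z":{"v":48},"zd":{"hr":30,"n":21,"vo":82}}
After op 8 (add /lwk/5 3): {"lwk":[74,16,79,71,85,3,48],"z":{"v":48},"zd":{"hr":30,"n":21,"vo":82}}
After op 9 (replace /zd/hr 57): {"lwk":[74,16,79,71,85,3,48],"z":{"v":48},"zd":{"hr":57,"n":21,"vo":82}}
After op 10 (add /zd/vo 48): {"lwk":[74,16,79,71,85,3,48],"z":{"v":48},"zd":{"hr":57,"n":21,"vo":48}}
After op 11 (replace /lwk/4 43): {"lwk":[74,16,79,71,43,3,48],"z":{"v":48},"zd":{"hr":57,"n":21,"vo":48}}
After op 12 (replace /lwk/0 70): {"lwk":[70,16,79,71,43,3,48],"z":{"v":48},"zd":{"hr":57,"n":21,"vo":48}}
After op 13 (add /z/fsa 78): {"lwk":[70,16,79,71,43,3,48],"z":{"fsa":78,"v":48},"zd":{"hr":57,"n":21,"vo":48}}
After op 14 (remove /zd): {"lwk":[70,16,79,71,43,3,48],"z":{"fsa":78,"v":48}}
After op 15 (add /lwk/0 59): {"lwk":[59,70,16,79,71,43,3,48],"z":{"fsa":78,"v":48}}
Size at the root: 2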